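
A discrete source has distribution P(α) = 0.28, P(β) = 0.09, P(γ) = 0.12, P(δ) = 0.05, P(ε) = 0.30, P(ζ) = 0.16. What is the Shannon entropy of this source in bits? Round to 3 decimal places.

2.354 bits

H = −Σ pᵢ log₂ pᵢ.
−0.28·log₂(0.28) = 0.5142
−0.09·log₂(0.09) = 0.3127
−0.12·log₂(0.12) = 0.3671
−0.05·log₂(0.05) = 0.2161
−0.30·log₂(0.30) = 0.5211
−0.16·log₂(0.16) = 0.4230
Sum ≈ 2.3541 → 2.354 bits.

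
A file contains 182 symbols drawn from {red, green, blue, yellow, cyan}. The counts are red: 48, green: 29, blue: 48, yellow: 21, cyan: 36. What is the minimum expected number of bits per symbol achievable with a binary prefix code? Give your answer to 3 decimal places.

2.275 bits/symbol

Probabilities are the counts divided by 182.
Repeatedly combine the two least-probable nodes; the expected code length is the sum of the merged weights.
merge 3/26 + 29/182 → 25/91
merge 18/91 + 24/91 → 6/13
merge 24/91 + 25/91 → 7/13
merge 6/13 + 7/13 → 1
L = 25/91 + 6/13 + 7/13 + 1 = 207/91 ≈ 2.275 bits/symbol.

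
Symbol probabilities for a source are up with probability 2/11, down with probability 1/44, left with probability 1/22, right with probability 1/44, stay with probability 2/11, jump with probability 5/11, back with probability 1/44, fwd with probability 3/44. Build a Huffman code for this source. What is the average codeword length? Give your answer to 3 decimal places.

2.318 bits/symbol

Repeatedly combine the two least-probable nodes; the expected code length is the sum of the merged weights.
merge 1/44 + 1/44 → 1/22
merge 1/44 + 1/22 → 3/44
merge 1/22 + 3/44 → 5/44
merge 3/44 + 5/44 → 2/11
merge 2/11 + 2/11 → 4/11
merge 2/11 + 4/11 → 6/11
merge 5/11 + 6/11 → 1
L = 1/22 + 3/44 + 5/44 + 2/11 + 4/11 + 6/11 + 1 = 51/22 ≈ 2.318 bits/symbol.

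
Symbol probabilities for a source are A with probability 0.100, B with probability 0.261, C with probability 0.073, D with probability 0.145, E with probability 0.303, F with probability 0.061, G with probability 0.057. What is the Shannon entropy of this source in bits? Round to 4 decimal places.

H = −Σ pᵢ log₂ pᵢ.
−0.100·log₂(0.100) = 0.3322
−0.261·log₂(0.261) = 0.5058
−0.073·log₂(0.073) = 0.2756
−0.145·log₂(0.145) = 0.4040
−0.303·log₂(0.303) = 0.5220
−0.061·log₂(0.061) = 0.2461
−0.057·log₂(0.057) = 0.2356
Sum ≈ 2.5212 → 2.5212 bits.

2.5212 bits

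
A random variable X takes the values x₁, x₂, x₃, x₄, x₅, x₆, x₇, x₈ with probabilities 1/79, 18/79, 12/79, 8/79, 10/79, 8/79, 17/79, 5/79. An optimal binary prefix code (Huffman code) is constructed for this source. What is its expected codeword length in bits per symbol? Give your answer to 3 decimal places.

2.810 bits/symbol

Repeatedly combine the two least-probable nodes; the expected code length is the sum of the merged weights.
merge 1/79 + 5/79 → 6/79
merge 6/79 + 8/79 → 14/79
merge 8/79 + 10/79 → 18/79
merge 12/79 + 14/79 → 26/79
merge 17/79 + 18/79 → 35/79
merge 18/79 + 26/79 → 44/79
merge 35/79 + 44/79 → 1
L = 6/79 + 14/79 + 18/79 + 26/79 + 35/79 + 44/79 + 1 = 222/79 ≈ 2.810 bits/symbol.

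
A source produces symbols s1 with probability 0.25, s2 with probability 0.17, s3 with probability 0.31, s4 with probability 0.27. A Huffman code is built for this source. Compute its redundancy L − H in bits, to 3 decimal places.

0.032 bits

Entropy H = −Σ p log₂ p ≈ 1.9684 bits.
Huffman merges: 17/100+1/4→21/50; 27/100+31/100→29/50; 21/50+29/50→1. L = 2 ≈ 2.0000.
L − H = 2.0000 − 1.9684 = 0.032 bits.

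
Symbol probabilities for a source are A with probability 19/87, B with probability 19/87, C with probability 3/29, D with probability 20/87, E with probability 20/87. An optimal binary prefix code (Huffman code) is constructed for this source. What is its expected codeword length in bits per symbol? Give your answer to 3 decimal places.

2.322 bits/symbol

Repeatedly combine the two least-probable nodes; the expected code length is the sum of the merged weights.
merge 3/29 + 19/87 → 28/87
merge 19/87 + 20/87 → 13/29
merge 20/87 + 28/87 → 16/29
merge 13/29 + 16/29 → 1
L = 28/87 + 13/29 + 16/29 + 1 = 202/87 ≈ 2.322 bits/symbol.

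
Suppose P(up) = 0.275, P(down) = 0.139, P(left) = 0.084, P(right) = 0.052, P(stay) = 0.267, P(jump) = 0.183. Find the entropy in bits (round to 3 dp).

2.387 bits

H = −Σ pᵢ log₂ pᵢ.
−0.275·log₂(0.275) = 0.5122
−0.139·log₂(0.139) = 0.3957
−0.084·log₂(0.084) = 0.3002
−0.052·log₂(0.052) = 0.2218
−0.267·log₂(0.267) = 0.5087
−0.183·log₂(0.183) = 0.4484
Sum ≈ 2.3869 → 2.387 bits.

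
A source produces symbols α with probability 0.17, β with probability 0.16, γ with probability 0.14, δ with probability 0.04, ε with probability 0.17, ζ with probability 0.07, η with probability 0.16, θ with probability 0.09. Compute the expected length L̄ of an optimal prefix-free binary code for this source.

Repeatedly combine the two least-probable nodes; the expected code length is the sum of the merged weights.
merge 1/25 + 7/100 → 11/100
merge 9/100 + 11/100 → 1/5
merge 7/50 + 4/25 → 3/10
merge 4/25 + 17/100 → 33/100
merge 17/100 + 1/5 → 37/100
merge 3/10 + 33/100 → 63/100
merge 37/100 + 63/100 → 1
L = 11/100 + 1/5 + 3/10 + 33/100 + 37/100 + 63/100 + 1 = 147/50 = 2.94 bits/symbol.

2.94 bits/symbol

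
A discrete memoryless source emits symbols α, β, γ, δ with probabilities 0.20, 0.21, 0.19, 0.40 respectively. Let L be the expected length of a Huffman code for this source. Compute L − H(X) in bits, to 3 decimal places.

Entropy H = −Σ p log₂ p ≈ 1.9212 bits.
Huffman merges: 19/100+1/5→39/100; 21/100+39/100→3/5; 2/5+3/5→1. L = 199/100 ≈ 1.9900.
L − H = 1.9900 − 1.9212 = 0.069 bits.

0.069 bits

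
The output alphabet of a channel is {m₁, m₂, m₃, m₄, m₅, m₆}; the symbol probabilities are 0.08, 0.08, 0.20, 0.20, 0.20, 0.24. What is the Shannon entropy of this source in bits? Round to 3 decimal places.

2.470 bits

H = −Σ pᵢ log₂ pᵢ.
−0.08·log₂(0.08) = 0.2915
−0.08·log₂(0.08) = 0.2915
−0.20·log₂(0.20) = 0.4644
−0.20·log₂(0.20) = 0.4644
−0.20·log₂(0.20) = 0.4644
−0.24·log₂(0.24) = 0.4941
Sum ≈ 2.4703 → 2.470 bits.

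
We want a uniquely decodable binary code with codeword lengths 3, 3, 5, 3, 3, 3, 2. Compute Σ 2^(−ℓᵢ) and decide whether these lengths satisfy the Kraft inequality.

0.90625; yes

With common denominator 2^5 = 32: Σ 2^(−ℓᵢ) = 4/32 + 4/32 + 1/32 + 4/32 + 4/32 + 4/32 + 8/32 = 29/32 = 0.90625.
Kraft's inequality requires Σ ≤ 1; here Σ = 0.90625 ≤ 1, so such a prefix code exists.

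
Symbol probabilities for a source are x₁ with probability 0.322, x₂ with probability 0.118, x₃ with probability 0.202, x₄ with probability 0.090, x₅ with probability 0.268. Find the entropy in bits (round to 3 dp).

2.178 bits

H = −Σ pᵢ log₂ pᵢ.
−0.322·log₂(0.322) = 0.5264
−0.118·log₂(0.118) = 0.3638
−0.202·log₂(0.202) = 0.4661
−0.090·log₂(0.090) = 0.3127
−0.268·log₂(0.268) = 0.5091
Sum ≈ 2.1781 → 2.178 bits.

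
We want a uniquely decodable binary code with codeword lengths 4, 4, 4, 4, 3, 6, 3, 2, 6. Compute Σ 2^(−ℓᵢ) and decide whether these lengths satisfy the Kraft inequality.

0.78125; yes

With common denominator 2^6 = 64: Σ 2^(−ℓᵢ) = 4/64 + 4/64 + 4/64 + 4/64 + 8/64 + 1/64 + 8/64 + 16/64 + 1/64 = 50/64 = 0.78125.
Kraft's inequality requires Σ ≤ 1; here Σ = 0.78125 ≤ 1, so such a prefix code exists.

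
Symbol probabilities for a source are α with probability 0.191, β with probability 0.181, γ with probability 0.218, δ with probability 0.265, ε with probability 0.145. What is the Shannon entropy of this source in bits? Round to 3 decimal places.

2.293 bits

H = −Σ pᵢ log₂ pᵢ.
−0.191·log₂(0.191) = 0.4562
−0.181·log₂(0.181) = 0.4463
−0.218·log₂(0.218) = 0.4791
−0.265·log₂(0.265) = 0.5077
−0.145·log₂(0.145) = 0.4040
Sum ≈ 2.2933 → 2.293 bits.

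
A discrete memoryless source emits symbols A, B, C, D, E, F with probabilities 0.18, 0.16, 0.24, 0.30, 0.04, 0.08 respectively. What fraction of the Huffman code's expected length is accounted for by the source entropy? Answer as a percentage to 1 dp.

Entropy H = −Σ p log₂ p ≈ 2.3608 bits.
Huffman merges: 1/25+2/25→3/25; 3/25+4/25→7/25; 9/50+6/25→21/50; 7/25+3/10→29/50; 21/50+29/50→1. L = 12/5 ≈ 2.4000.
Efficiency = H/L = 2.3608/2.4000 = 98.4%.

98.4%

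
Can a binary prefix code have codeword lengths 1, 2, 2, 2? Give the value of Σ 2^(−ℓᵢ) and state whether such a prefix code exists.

1.25; no

With common denominator 2^2 = 4: Σ 2^(−ℓᵢ) = 2/4 + 1/4 + 1/4 + 1/4 = 5/4 = 1.25.
Kraft's inequality requires Σ ≤ 1; here Σ = 1.25 > 1, so no such prefix code exists.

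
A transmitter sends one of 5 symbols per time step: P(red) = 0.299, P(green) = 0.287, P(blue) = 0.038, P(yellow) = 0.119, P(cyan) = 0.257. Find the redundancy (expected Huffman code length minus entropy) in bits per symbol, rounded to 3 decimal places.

0.071 bits

Entropy H = −Σ p log₂ p ≈ 2.0861 bits.
Huffman merges: 19/500+119/1000→157/1000; 157/1000+257/1000→207/500; 287/1000+299/1000→293/500; 207/500+293/500→1. L = 2157/1000 ≈ 2.1570.
L − H = 2.1570 − 2.0861 = 0.071 bits.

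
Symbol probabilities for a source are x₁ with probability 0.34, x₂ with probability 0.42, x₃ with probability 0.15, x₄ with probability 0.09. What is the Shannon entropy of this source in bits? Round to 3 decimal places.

H = −Σ pᵢ log₂ pᵢ.
−0.34·log₂(0.34) = 0.5292
−0.42·log₂(0.42) = 0.5256
−0.15·log₂(0.15) = 0.4105
−0.09·log₂(0.09) = 0.3127
Sum ≈ 1.7780 → 1.778 bits.

1.778 bits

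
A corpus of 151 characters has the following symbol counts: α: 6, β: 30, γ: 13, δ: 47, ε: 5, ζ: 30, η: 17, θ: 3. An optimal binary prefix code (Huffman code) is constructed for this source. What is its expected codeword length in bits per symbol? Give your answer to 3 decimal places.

Probabilities are the counts divided by 151.
Repeatedly combine the two least-probable nodes; the expected code length is the sum of the merged weights.
merge 3/151 + 5/151 → 8/151
merge 6/151 + 8/151 → 14/151
merge 13/151 + 14/151 → 27/151
merge 17/151 + 27/151 → 44/151
merge 30/151 + 30/151 → 60/151
merge 44/151 + 47/151 → 91/151
merge 60/151 + 91/151 → 1
L = 8/151 + 14/151 + 27/151 + 44/151 + 60/151 + 91/151 + 1 = 395/151 ≈ 2.616 bits/symbol.

2.616 bits/symbol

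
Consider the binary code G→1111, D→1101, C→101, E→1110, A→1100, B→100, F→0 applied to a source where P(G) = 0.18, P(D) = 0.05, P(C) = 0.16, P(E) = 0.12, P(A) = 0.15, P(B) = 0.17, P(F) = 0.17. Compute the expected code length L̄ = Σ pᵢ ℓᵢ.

L̄ = Σ pᵢ·ℓᵢ = 0.18·4 + 0.05·4 + 0.16·3 + 0.12·4 + 0.15·4 + 0.17·3 + 0.17·1 = 3.16 bits/symbol.

3.16 bits/symbol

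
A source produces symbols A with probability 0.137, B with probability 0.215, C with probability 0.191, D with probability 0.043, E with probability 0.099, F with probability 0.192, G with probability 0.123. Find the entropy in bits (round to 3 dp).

H = −Σ pᵢ log₂ pᵢ.
−0.137·log₂(0.137) = 0.3929
−0.215·log₂(0.215) = 0.4768
−0.191·log₂(0.191) = 0.4562
−0.043·log₂(0.043) = 0.1952
−0.099·log₂(0.099) = 0.3303
−0.192·log₂(0.192) = 0.4571
−0.123·log₂(0.123) = 0.3719
Sum ≈ 2.6803 → 2.680 bits.

2.680 bits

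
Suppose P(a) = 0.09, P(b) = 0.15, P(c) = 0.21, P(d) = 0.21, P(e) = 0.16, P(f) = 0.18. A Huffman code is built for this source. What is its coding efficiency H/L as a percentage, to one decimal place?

Entropy H = −Σ p log₂ p ≈ 2.5372 bits.
Huffman merges: 9/100+3/20→6/25; 4/25+9/50→17/50; 21/100+21/100→21/50; 6/25+17/50→29/50; 21/50+29/50→1. L = 129/50 ≈ 2.5800.
Efficiency = H/L = 2.5372/2.5800 = 98.3%.

98.3%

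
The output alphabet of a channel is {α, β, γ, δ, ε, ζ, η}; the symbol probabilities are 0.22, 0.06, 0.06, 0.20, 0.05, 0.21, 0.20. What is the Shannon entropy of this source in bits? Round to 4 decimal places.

H = −Σ pᵢ log₂ pᵢ.
−0.22·log₂(0.22) = 0.4806
−0.06·log₂(0.06) = 0.2435
−0.06·log₂(0.06) = 0.2435
−0.20·log₂(0.20) = 0.4644
−0.05·log₂(0.05) = 0.2161
−0.21·log₂(0.21) = 0.4728
−0.20·log₂(0.20) = 0.4644
Sum ≈ 2.5853 → 2.5853 bits.

2.5853 bits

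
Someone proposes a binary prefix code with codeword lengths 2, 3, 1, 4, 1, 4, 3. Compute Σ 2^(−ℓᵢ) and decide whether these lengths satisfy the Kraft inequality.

With common denominator 2^4 = 16: Σ 2^(−ℓᵢ) = 4/16 + 2/16 + 8/16 + 1/16 + 8/16 + 1/16 + 2/16 = 26/16 = 1.625.
Kraft's inequality requires Σ ≤ 1; here Σ = 1.625 > 1, so no such prefix code exists.

1.625; no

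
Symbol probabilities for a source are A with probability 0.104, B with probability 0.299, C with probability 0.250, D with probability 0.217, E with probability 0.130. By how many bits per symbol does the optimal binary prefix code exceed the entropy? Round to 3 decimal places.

0.013 bits

Entropy H = −Σ p log₂ p ≈ 2.2214 bits.
Huffman merges: 13/125+13/100→117/500; 217/1000+117/500→451/1000; 1/4+299/1000→549/1000; 451/1000+549/1000→1. L = 1117/500 ≈ 2.2340.
L − H = 2.2340 − 2.2214 = 0.013 bits.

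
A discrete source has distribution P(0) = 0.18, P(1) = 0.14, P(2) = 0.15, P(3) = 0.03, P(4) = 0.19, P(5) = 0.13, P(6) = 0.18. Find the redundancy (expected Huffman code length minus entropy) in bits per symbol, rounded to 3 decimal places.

Entropy H = −Σ p log₂ p ≈ 2.6879 bits.
Huffman merges: 3/100+13/100→4/25; 7/50+3/20→29/100; 4/25+9/50→17/50; 9/50+19/100→37/100; 29/100+17/50→63/100; 37/100+63/100→1. L = 279/100 ≈ 2.7900.
L − H = 2.7900 − 2.6879 = 0.102 bits.

0.102 bits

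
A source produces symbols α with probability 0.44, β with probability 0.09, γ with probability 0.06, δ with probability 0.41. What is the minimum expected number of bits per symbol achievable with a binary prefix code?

1.71 bits/symbol

Repeatedly combine the two least-probable nodes; the expected code length is the sum of the merged weights.
merge 3/50 + 9/100 → 3/20
merge 3/20 + 41/100 → 14/25
merge 11/25 + 14/25 → 1
L = 3/20 + 14/25 + 1 = 171/100 = 1.71 bits/symbol.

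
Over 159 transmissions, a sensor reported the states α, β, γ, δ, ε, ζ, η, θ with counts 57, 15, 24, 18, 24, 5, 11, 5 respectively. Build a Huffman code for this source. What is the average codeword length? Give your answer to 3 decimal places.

2.686 bits/symbol

Probabilities are the counts divided by 159.
Repeatedly combine the two least-probable nodes; the expected code length is the sum of the merged weights.
merge 5/159 + 5/159 → 10/159
merge 10/159 + 11/159 → 7/53
merge 5/53 + 6/53 → 11/53
merge 7/53 + 8/53 → 15/53
merge 8/53 + 11/53 → 19/53
merge 15/53 + 19/53 → 34/53
merge 19/53 + 34/53 → 1
L = 10/159 + 7/53 + 11/53 + 15/53 + 19/53 + 34/53 + 1 = 427/159 ≈ 2.686 bits/symbol.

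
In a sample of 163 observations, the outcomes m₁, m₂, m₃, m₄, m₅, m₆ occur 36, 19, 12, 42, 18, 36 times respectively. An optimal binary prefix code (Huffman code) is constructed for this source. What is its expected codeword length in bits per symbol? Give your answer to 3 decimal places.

Probabilities are the counts divided by 163.
Repeatedly combine the two least-probable nodes; the expected code length is the sum of the merged weights.
merge 12/163 + 18/163 → 30/163
merge 19/163 + 30/163 → 49/163
merge 36/163 + 36/163 → 72/163
merge 42/163 + 49/163 → 91/163
merge 72/163 + 91/163 → 1
L = 30/163 + 49/163 + 72/163 + 91/163 + 1 = 405/163 ≈ 2.485 bits/symbol.

2.485 bits/symbol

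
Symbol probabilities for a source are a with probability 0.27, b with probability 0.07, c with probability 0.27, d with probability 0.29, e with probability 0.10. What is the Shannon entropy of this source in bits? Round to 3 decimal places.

2.139 bits

H = −Σ pᵢ log₂ pᵢ.
−0.27·log₂(0.27) = 0.5100
−0.07·log₂(0.07) = 0.2686
−0.27·log₂(0.27) = 0.5100
−0.29·log₂(0.29) = 0.5179
−0.10·log₂(0.10) = 0.3322
Sum ≈ 2.1387 → 2.139 bits.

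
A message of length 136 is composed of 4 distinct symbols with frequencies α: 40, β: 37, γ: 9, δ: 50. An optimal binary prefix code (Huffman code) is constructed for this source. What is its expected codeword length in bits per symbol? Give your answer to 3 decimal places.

1.971 bits/symbol

Probabilities are the counts divided by 136.
Repeatedly combine the two least-probable nodes; the expected code length is the sum of the merged weights.
merge 9/136 + 37/136 → 23/68
merge 5/17 + 23/68 → 43/68
merge 25/68 + 43/68 → 1
L = 23/68 + 43/68 + 1 = 67/34 ≈ 1.971 bits/symbol.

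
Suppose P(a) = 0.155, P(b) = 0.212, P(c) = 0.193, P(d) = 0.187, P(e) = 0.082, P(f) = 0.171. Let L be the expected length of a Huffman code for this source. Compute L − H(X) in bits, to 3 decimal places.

0.062 bits

Entropy H = −Σ p log₂ p ≈ 2.5333 bits.
Huffman merges: 41/500+31/200→237/1000; 171/1000+187/1000→179/500; 193/1000+53/250→81/200; 237/1000+179/500→119/200; 81/200+119/200→1. L = 519/200 ≈ 2.5950.
L − H = 2.5950 − 2.5333 = 0.062 bits.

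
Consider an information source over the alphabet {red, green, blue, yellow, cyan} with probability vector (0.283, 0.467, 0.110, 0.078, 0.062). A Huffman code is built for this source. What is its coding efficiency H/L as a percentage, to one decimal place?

99.6%

Entropy H = −Σ p log₂ p ≈ 1.9145 bits.
Huffman merges: 31/500+39/500→7/50; 11/100+7/50→1/4; 1/4+283/1000→533/1000; 467/1000+533/1000→1. L = 1923/1000 ≈ 1.9230.
Efficiency = H/L = 1.9145/1.9230 = 99.6%.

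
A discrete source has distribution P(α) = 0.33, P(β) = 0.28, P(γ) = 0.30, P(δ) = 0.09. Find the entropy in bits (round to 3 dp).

1.876 bits

H = −Σ pᵢ log₂ pᵢ.
−0.33·log₂(0.33) = 0.5278
−0.28·log₂(0.28) = 0.5142
−0.30·log₂(0.30) = 0.5211
−0.09·log₂(0.09) = 0.3127
Sum ≈ 1.8758 → 1.876 bits.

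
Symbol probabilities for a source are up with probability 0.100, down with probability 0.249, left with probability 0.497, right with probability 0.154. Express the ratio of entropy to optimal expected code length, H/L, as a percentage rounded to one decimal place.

Entropy H = −Σ p log₂ p ≈ 1.7486 bits.
Huffman merges: 1/10+77/500→127/500; 249/1000+127/500→503/1000; 497/1000+503/1000→1. L = 1757/1000 ≈ 1.7570.
Efficiency = H/L = 1.7486/1.7570 = 99.5%.

99.5%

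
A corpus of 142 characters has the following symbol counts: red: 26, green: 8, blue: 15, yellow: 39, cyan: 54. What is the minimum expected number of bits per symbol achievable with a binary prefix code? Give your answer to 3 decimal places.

Probabilities are the counts divided by 142.
Repeatedly combine the two least-probable nodes; the expected code length is the sum of the merged weights.
merge 4/71 + 15/142 → 23/142
merge 23/142 + 13/71 → 49/142
merge 39/142 + 49/142 → 44/71
merge 27/71 + 44/71 → 1
L = 23/142 + 49/142 + 44/71 + 1 = 151/71 ≈ 2.127 bits/symbol.

2.127 bits/symbol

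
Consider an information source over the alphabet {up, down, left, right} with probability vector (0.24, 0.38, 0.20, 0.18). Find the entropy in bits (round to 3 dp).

1.934 bits

H = −Σ pᵢ log₂ pᵢ.
−0.24·log₂(0.24) = 0.4941
−0.38·log₂(0.38) = 0.5305
−0.20·log₂(0.20) = 0.4644
−0.18·log₂(0.18) = 0.4453
Sum ≈ 1.9343 → 1.934 bits.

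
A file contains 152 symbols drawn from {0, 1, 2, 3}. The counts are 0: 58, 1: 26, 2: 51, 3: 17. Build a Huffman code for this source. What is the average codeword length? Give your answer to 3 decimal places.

Probabilities are the counts divided by 152.
Repeatedly combine the two least-probable nodes; the expected code length is the sum of the merged weights.
merge 17/152 + 13/76 → 43/152
merge 43/152 + 51/152 → 47/76
merge 29/76 + 47/76 → 1
L = 43/152 + 47/76 + 1 = 289/152 ≈ 1.901 bits/symbol.

1.901 bits/symbol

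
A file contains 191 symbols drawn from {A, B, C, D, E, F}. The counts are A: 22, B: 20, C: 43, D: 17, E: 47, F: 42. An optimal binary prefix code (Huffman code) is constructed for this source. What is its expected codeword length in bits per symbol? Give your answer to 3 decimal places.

Probabilities are the counts divided by 191.
Repeatedly combine the two least-probable nodes; the expected code length is the sum of the merged weights.
merge 17/191 + 20/191 → 37/191
merge 22/191 + 37/191 → 59/191
merge 42/191 + 43/191 → 85/191
merge 47/191 + 59/191 → 106/191
merge 85/191 + 106/191 → 1
L = 37/191 + 59/191 + 85/191 + 106/191 + 1 = 478/191 ≈ 2.503 bits/symbol.

2.503 bits/symbol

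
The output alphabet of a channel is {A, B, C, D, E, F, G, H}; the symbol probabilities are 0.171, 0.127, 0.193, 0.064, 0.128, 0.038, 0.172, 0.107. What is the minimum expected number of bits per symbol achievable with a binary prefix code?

2.909 bits/symbol

Repeatedly combine the two least-probable nodes; the expected code length is the sum of the merged weights.
merge 19/500 + 8/125 → 51/500
merge 51/500 + 107/1000 → 209/1000
merge 127/1000 + 16/125 → 51/200
merge 171/1000 + 43/250 → 343/1000
merge 193/1000 + 209/1000 → 201/500
merge 51/200 + 343/1000 → 299/500
merge 201/500 + 299/500 → 1
L = 51/500 + 209/1000 + 51/200 + 343/1000 + 201/500 + 299/500 + 1 = 2909/1000 = 2.909 bits/symbol.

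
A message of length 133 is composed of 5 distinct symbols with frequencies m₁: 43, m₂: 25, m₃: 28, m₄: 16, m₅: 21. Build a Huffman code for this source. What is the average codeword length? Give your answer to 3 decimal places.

Probabilities are the counts divided by 133.
Repeatedly combine the two least-probable nodes; the expected code length is the sum of the merged weights.
merge 16/133 + 3/19 → 37/133
merge 25/133 + 4/19 → 53/133
merge 37/133 + 43/133 → 80/133
merge 53/133 + 80/133 → 1
L = 37/133 + 53/133 + 80/133 + 1 = 303/133 ≈ 2.278 bits/symbol.

2.278 bits/symbol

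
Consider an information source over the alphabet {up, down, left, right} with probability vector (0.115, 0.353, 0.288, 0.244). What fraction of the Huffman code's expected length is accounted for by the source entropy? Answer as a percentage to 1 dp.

95.1%

Entropy H = −Σ p log₂ p ≈ 1.9029 bits.
Huffman merges: 23/200+61/250→359/1000; 36/125+353/1000→641/1000; 359/1000+641/1000→1. L = 2 ≈ 2.0000.
Efficiency = H/L = 1.9029/2.0000 = 95.1%.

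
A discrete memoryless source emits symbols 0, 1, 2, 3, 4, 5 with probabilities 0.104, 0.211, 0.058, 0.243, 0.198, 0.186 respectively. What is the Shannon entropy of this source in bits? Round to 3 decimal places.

H = −Σ pᵢ log₂ pᵢ.
−0.104·log₂(0.104) = 0.3396
−0.211·log₂(0.211) = 0.4736
−0.058·log₂(0.058) = 0.2383
−0.243·log₂(0.243) = 0.4960
−0.198·log₂(0.198) = 0.4626
−0.186·log₂(0.186) = 0.4514
Sum ≈ 2.4614 → 2.461 bits.

2.461 bits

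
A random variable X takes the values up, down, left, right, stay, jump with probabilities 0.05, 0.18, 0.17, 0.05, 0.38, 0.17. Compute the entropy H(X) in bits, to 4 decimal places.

H = −Σ pᵢ log₂ pᵢ.
−0.05·log₂(0.05) = 0.2161
−0.18·log₂(0.18) = 0.4453
−0.17·log₂(0.17) = 0.4346
−0.05·log₂(0.05) = 0.2161
−0.38·log₂(0.38) = 0.5305
−0.17·log₂(0.17) = 0.4346
Sum ≈ 2.2771 → 2.2771 bits.

2.2771 bits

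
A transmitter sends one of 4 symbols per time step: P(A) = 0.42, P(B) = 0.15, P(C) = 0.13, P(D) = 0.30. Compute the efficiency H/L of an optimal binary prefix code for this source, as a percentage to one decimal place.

Entropy H = −Σ p log₂ p ≈ 1.8399 bits.
Huffman merges: 13/100+3/20→7/25; 7/25+3/10→29/50; 21/50+29/50→1. L = 93/50 ≈ 1.8600.
Efficiency = H/L = 1.8399/1.8600 = 98.9%.

98.9%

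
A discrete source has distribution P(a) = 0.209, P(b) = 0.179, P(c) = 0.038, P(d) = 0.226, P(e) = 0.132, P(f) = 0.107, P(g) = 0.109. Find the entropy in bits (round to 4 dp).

H = −Σ pᵢ log₂ pᵢ.
−0.209·log₂(0.209) = 0.4720
−0.179·log₂(0.179) = 0.4443
−0.038·log₂(0.038) = 0.1793
−0.226·log₂(0.226) = 0.4849
−0.132·log₂(0.132) = 0.3856
−0.107·log₂(0.107) = 0.3450
−0.109·log₂(0.109) = 0.3485
Sum ≈ 2.6596 → 2.6596 bits.

2.6596 bits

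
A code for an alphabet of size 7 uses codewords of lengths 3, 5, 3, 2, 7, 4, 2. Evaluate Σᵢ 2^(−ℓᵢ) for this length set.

With common denominator 2^7 = 128: Σ 2^(−ℓᵢ) = 16/128 + 4/128 + 16/128 + 32/128 + 1/128 + 8/128 + 32/128 = 109/128 = 0.8515625.

0.8515625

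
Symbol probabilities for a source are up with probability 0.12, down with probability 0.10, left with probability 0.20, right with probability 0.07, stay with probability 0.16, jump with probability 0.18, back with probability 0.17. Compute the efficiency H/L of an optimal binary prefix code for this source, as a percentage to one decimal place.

Entropy H = −Σ p log₂ p ≈ 2.7351 bits.
Huffman merges: 7/100+1/10→17/100; 3/25+4/25→7/25; 17/100+17/100→17/50; 9/50+1/5→19/50; 7/25+17/50→31/50; 19/50+31/50→1. L = 279/100 ≈ 2.7900.
Efficiency = H/L = 2.7351/2.7900 = 98.0%.

98.0%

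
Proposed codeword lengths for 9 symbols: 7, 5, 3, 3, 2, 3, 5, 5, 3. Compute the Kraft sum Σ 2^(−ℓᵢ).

0.8515625

With common denominator 2^7 = 128: Σ 2^(−ℓᵢ) = 1/128 + 4/128 + 16/128 + 16/128 + 32/128 + 16/128 + 4/128 + 4/128 + 16/128 = 109/128 = 0.8515625.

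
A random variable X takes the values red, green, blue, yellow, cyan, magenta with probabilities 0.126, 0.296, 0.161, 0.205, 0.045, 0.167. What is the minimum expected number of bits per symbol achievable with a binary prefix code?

2.499 bits/symbol

Repeatedly combine the two least-probable nodes; the expected code length is the sum of the merged weights.
merge 9/200 + 63/500 → 171/1000
merge 161/1000 + 167/1000 → 41/125
merge 171/1000 + 41/200 → 47/125
merge 37/125 + 41/125 → 78/125
merge 47/125 + 78/125 → 1
L = 171/1000 + 41/125 + 47/125 + 78/125 + 1 = 2499/1000 = 2.499 bits/symbol.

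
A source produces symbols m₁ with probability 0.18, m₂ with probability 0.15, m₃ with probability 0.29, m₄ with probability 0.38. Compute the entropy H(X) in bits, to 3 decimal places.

1.904 bits

H = −Σ pᵢ log₂ pᵢ.
−0.18·log₂(0.18) = 0.4453
−0.15·log₂(0.15) = 0.4105
−0.29·log₂(0.29) = 0.5179
−0.38·log₂(0.38) = 0.5305
Sum ≈ 1.9042 → 1.904 bits.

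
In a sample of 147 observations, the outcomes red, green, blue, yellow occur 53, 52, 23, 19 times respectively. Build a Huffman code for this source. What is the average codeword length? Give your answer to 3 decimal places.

Probabilities are the counts divided by 147.
Repeatedly combine the two least-probable nodes; the expected code length is the sum of the merged weights.
merge 19/147 + 23/147 → 2/7
merge 2/7 + 52/147 → 94/147
merge 53/147 + 94/147 → 1
L = 2/7 + 94/147 + 1 = 283/147 ≈ 1.925 bits/symbol.

1.925 bits/symbol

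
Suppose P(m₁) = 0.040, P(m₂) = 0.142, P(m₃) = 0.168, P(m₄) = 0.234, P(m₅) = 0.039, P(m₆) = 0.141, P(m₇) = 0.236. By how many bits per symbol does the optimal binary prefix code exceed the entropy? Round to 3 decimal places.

0.028 bits

Entropy H = −Σ p log₂ p ≈ 2.5810 bits.
Huffman merges: 39/1000+1/25→79/1000; 79/1000+141/1000→11/50; 71/500+21/125→31/100; 11/50+117/500→227/500; 59/250+31/100→273/500; 227/500+273/500→1. L = 2609/1000 ≈ 2.6090.
L − H = 2.6090 − 2.5810 = 0.028 bits.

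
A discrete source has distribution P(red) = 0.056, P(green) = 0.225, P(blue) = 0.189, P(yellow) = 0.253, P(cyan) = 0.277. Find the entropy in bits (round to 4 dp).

2.1860 bits

H = −Σ pᵢ log₂ pᵢ.
−0.056·log₂(0.056) = 0.2329
−0.225·log₂(0.225) = 0.4842
−0.189·log₂(0.189) = 0.4543
−0.253·log₂(0.253) = 0.5016
−0.277·log₂(0.277) = 0.5130
Sum ≈ 2.1860 → 2.1860 bits.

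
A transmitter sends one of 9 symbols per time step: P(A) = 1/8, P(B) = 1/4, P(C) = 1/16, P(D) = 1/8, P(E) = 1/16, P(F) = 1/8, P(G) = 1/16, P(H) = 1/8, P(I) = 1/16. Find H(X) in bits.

Each probability is a power of 1/2, so log₂(1/p) is an integer.
H = Σ p·log₂(1/p) = 1/8·3 + 1/4·2 + 1/16·4 + 1/8·3 + 1/16·4 + 1/8·3 + 1/16·4 + 1/8·3 + 1/16·4 = 3 bits.

3 bits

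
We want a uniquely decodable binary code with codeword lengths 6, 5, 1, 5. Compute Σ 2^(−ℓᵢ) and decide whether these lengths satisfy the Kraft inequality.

0.578125; yes

With common denominator 2^6 = 64: Σ 2^(−ℓᵢ) = 1/64 + 2/64 + 32/64 + 2/64 = 37/64 = 0.578125.
Kraft's inequality requires Σ ≤ 1; here Σ = 0.578125 ≤ 1, so such a prefix code exists.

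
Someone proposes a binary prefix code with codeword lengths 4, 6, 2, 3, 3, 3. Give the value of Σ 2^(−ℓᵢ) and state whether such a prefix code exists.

0.703125; yes

With common denominator 2^6 = 64: Σ 2^(−ℓᵢ) = 4/64 + 1/64 + 16/64 + 8/64 + 8/64 + 8/64 = 45/64 = 0.703125.
Kraft's inequality requires Σ ≤ 1; here Σ = 0.703125 ≤ 1, so such a prefix code exists.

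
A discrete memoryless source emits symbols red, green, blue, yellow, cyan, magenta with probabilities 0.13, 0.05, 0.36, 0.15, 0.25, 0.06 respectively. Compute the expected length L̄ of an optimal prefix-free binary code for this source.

2.35 bits/symbol

Repeatedly combine the two least-probable nodes; the expected code length is the sum of the merged weights.
merge 1/20 + 3/50 → 11/100
merge 11/100 + 13/100 → 6/25
merge 3/20 + 6/25 → 39/100
merge 1/4 + 9/25 → 61/100
merge 39/100 + 61/100 → 1
L = 11/100 + 6/25 + 39/100 + 61/100 + 1 = 47/20 = 2.35 bits/symbol.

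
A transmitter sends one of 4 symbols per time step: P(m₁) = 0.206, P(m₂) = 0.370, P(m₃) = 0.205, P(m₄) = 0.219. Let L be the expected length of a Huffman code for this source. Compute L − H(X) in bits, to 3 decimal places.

0.051 bits

Entropy H = −Σ p log₂ p ≈ 1.9488 bits.
Huffman merges: 41/200+103/500→411/1000; 219/1000+37/100→589/1000; 411/1000+589/1000→1. L = 2 ≈ 2.0000.
L − H = 2.0000 − 1.9488 = 0.051 bits.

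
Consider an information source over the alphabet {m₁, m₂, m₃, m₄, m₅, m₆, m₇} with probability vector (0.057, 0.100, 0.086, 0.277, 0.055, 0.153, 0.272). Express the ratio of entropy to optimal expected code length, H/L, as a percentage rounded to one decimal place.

Entropy H = −Σ p log₂ p ≈ 2.5406 bits.
Huffman merges: 11/200+57/1000→14/125; 43/500+1/10→93/500; 14/125+153/1000→53/200; 93/500+53/200→451/1000; 34/125+277/1000→549/1000; 451/1000+549/1000→1. L = 2563/1000 ≈ 2.5630.
Efficiency = H/L = 2.5406/2.5630 = 99.1%.

99.1%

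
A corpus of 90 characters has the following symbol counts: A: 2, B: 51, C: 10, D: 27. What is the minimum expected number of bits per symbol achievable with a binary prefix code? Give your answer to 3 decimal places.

1.567 bits/symbol

Probabilities are the counts divided by 90.
Repeatedly combine the two least-probable nodes; the expected code length is the sum of the merged weights.
merge 1/45 + 1/9 → 2/15
merge 2/15 + 3/10 → 13/30
merge 13/30 + 17/30 → 1
L = 2/15 + 13/30 + 1 = 47/30 ≈ 1.567 bits/symbol.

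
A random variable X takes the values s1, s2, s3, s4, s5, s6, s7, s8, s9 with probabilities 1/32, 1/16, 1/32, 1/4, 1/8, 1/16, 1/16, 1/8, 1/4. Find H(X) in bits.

2.8125 bits

Each probability is a power of 1/2, so log₂(1/p) is an integer.
H = Σ p·log₂(1/p) = 1/32·5 + 1/16·4 + 1/32·5 + 1/4·2 + 1/8·3 + 1/16·4 + 1/16·4 + 1/8·3 + 1/4·2 = 2.8125 bits.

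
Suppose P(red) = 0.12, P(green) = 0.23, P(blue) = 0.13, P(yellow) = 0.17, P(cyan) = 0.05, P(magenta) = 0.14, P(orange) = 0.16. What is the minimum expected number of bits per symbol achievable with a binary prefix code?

2.77 bits/symbol

Repeatedly combine the two least-probable nodes; the expected code length is the sum of the merged weights.
merge 1/20 + 3/25 → 17/100
merge 13/100 + 7/50 → 27/100
merge 4/25 + 17/100 → 33/100
merge 17/100 + 23/100 → 2/5
merge 27/100 + 33/100 → 3/5
merge 2/5 + 3/5 → 1
L = 17/100 + 27/100 + 33/100 + 2/5 + 3/5 + 1 = 277/100 = 2.77 bits/symbol.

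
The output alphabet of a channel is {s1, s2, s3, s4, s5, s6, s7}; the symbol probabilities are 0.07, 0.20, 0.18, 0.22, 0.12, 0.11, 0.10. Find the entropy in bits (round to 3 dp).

2.708 bits

H = −Σ pᵢ log₂ pᵢ.
−0.07·log₂(0.07) = 0.2686
−0.20·log₂(0.20) = 0.4644
−0.18·log₂(0.18) = 0.4453
−0.22·log₂(0.22) = 0.4806
−0.12·log₂(0.12) = 0.3671
−0.11·log₂(0.11) = 0.3503
−0.10·log₂(0.10) = 0.3322
Sum ≈ 2.7084 → 2.708 bits.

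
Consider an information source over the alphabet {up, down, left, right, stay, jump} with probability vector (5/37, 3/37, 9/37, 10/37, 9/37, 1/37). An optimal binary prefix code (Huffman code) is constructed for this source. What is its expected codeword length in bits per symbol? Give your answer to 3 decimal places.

2.351 bits/symbol

Repeatedly combine the two least-probable nodes; the expected code length is the sum of the merged weights.
merge 1/37 + 3/37 → 4/37
merge 4/37 + 5/37 → 9/37
merge 9/37 + 9/37 → 18/37
merge 9/37 + 10/37 → 19/37
merge 18/37 + 19/37 → 1
L = 4/37 + 9/37 + 18/37 + 19/37 + 1 = 87/37 ≈ 2.351 bits/symbol.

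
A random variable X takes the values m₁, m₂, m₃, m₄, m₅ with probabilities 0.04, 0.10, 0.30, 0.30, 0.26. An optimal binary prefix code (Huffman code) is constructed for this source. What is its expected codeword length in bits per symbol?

Repeatedly combine the two least-probable nodes; the expected code length is the sum of the merged weights.
merge 1/25 + 1/10 → 7/50
merge 7/50 + 13/50 → 2/5
merge 3/10 + 3/10 → 3/5
merge 2/5 + 3/5 → 1
L = 7/50 + 2/5 + 3/5 + 1 = 107/50 = 2.14 bits/symbol.

2.14 bits/symbol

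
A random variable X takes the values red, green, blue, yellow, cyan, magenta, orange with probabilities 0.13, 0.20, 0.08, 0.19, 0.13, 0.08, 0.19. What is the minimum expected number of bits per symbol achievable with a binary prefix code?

2.77 bits/symbol

Repeatedly combine the two least-probable nodes; the expected code length is the sum of the merged weights.
merge 2/25 + 2/25 → 4/25
merge 13/100 + 13/100 → 13/50
merge 4/25 + 19/100 → 7/20
merge 19/100 + 1/5 → 39/100
merge 13/50 + 7/20 → 61/100
merge 39/100 + 61/100 → 1
L = 4/25 + 13/50 + 7/20 + 39/100 + 61/100 + 1 = 277/100 = 2.77 bits/symbol.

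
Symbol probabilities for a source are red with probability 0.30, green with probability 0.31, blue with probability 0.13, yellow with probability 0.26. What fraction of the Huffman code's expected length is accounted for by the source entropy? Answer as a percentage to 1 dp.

96.6%

Entropy H = −Σ p log₂ p ≈ 1.9328 bits.
Huffman merges: 13/100+13/50→39/100; 3/10+31/100→61/100; 39/100+61/100→1. L = 2 ≈ 2.0000.
Efficiency = H/L = 1.9328/2.0000 = 96.6%.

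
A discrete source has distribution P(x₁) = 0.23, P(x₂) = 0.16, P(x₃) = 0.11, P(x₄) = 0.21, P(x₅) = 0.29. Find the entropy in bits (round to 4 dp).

H = −Σ pᵢ log₂ pᵢ.
−0.23·log₂(0.23) = 0.4877
−0.16·log₂(0.16) = 0.4230
−0.11·log₂(0.11) = 0.3503
−0.21·log₂(0.21) = 0.4728
−0.29·log₂(0.29) = 0.5179
Sum ≈ 2.2517 → 2.2517 bits.

2.2517 bits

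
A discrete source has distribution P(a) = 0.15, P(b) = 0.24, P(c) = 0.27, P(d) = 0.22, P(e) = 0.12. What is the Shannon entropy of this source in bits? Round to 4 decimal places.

2.2623 bits

H = −Σ pᵢ log₂ pᵢ.
−0.15·log₂(0.15) = 0.4105
−0.24·log₂(0.24) = 0.4941
−0.27·log₂(0.27) = 0.5100
−0.22·log₂(0.22) = 0.4806
−0.12·log₂(0.12) = 0.3671
Sum ≈ 2.2623 → 2.2623 bits.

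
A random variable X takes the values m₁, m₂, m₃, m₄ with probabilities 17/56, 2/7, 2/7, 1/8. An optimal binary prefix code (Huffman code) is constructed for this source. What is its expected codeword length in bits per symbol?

2 bits/symbol

Repeatedly combine the two least-probable nodes; the expected code length is the sum of the merged weights.
merge 1/8 + 2/7 → 23/56
merge 2/7 + 17/56 → 33/56
merge 23/56 + 33/56 → 1
L = 23/56 + 33/56 + 1 = 2 bits/symbol.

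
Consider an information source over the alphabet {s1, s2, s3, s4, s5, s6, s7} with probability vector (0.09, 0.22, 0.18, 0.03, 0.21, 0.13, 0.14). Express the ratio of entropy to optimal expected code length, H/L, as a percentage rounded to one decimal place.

Entropy H = −Σ p log₂ p ≈ 2.6429 bits.
Huffman merges: 3/100+9/100→3/25; 3/25+13/100→1/4; 7/50+9/50→8/25; 21/100+11/50→43/100; 1/4+8/25→57/100; 43/100+57/100→1. L = 269/100 ≈ 2.6900.
Efficiency = H/L = 2.6429/2.6900 = 98.2%.

98.2%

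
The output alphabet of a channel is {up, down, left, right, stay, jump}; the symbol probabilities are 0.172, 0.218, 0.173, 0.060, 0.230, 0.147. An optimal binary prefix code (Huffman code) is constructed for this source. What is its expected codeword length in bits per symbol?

2.552 bits/symbol

Repeatedly combine the two least-probable nodes; the expected code length is the sum of the merged weights.
merge 3/50 + 147/1000 → 207/1000
merge 43/250 + 173/1000 → 69/200
merge 207/1000 + 109/500 → 17/40
merge 23/100 + 69/200 → 23/40
merge 17/40 + 23/40 → 1
L = 207/1000 + 69/200 + 17/40 + 23/40 + 1 = 319/125 = 2.552 bits/symbol.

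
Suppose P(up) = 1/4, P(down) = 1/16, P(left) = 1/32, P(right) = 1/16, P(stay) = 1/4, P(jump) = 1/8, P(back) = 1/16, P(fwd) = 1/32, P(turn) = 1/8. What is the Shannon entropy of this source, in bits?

2.8125 bits

Each probability is a power of 1/2, so log₂(1/p) is an integer.
H = Σ p·log₂(1/p) = 1/4·2 + 1/16·4 + 1/32·5 + 1/16·4 + 1/4·2 + 1/8·3 + 1/16·4 + 1/32·5 + 1/8·3 = 2.8125 bits.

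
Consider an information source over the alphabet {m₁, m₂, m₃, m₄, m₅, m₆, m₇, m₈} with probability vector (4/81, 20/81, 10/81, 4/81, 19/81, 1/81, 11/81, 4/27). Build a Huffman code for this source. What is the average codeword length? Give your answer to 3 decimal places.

Repeatedly combine the two least-probable nodes; the expected code length is the sum of the merged weights.
merge 1/81 + 4/81 → 5/81
merge 4/81 + 5/81 → 1/9
merge 1/9 + 10/81 → 19/81
merge 11/81 + 4/27 → 23/81
merge 19/81 + 19/81 → 38/81
merge 20/81 + 23/81 → 43/81
merge 38/81 + 43/81 → 1
L = 5/81 + 1/9 + 19/81 + 23/81 + 38/81 + 43/81 + 1 = 218/81 ≈ 2.691 bits/symbol.

2.691 bits/symbol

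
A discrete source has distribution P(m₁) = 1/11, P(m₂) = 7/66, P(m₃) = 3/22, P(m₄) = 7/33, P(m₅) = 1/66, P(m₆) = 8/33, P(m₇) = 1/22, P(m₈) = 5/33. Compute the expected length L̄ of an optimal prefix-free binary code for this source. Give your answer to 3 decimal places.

2.758 bits/symbol

Repeatedly combine the two least-probable nodes; the expected code length is the sum of the merged weights.
merge 1/66 + 1/22 → 2/33
merge 2/33 + 1/11 → 5/33
merge 7/66 + 3/22 → 8/33
merge 5/33 + 5/33 → 10/33
merge 7/33 + 8/33 → 5/11
merge 8/33 + 10/33 → 6/11
merge 5/11 + 6/11 → 1
L = 2/33 + 5/33 + 8/33 + 10/33 + 5/11 + 6/11 + 1 = 91/33 ≈ 2.758 bits/symbol.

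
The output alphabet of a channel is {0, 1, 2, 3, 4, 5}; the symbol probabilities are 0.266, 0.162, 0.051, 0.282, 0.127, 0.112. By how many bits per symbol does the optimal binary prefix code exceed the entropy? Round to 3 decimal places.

0.053 bits

Entropy H = −Σ p log₂ p ≈ 2.3994 bits.
Huffman merges: 51/1000+14/125→163/1000; 127/1000+81/500→289/1000; 163/1000+133/500→429/1000; 141/500+289/1000→571/1000; 429/1000+571/1000→1. L = 613/250 ≈ 2.4520.
L − H = 2.4520 − 2.3994 = 0.053 bits.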